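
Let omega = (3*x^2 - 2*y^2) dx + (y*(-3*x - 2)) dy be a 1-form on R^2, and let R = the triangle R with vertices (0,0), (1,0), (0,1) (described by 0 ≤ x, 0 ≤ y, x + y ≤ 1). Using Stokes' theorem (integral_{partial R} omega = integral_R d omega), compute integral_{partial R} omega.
integral_(partial R) omega = 1/6

Stokes: integral_partial_R omega = integral_R d omega with d omega = (∂Q/∂x - ∂P/∂y) dx ∧ dy.
  ∂Q/∂x = -3*y
  ∂P/∂y = -4*y
  integrand = ∂Q/∂x - ∂P/∂y = y.
Integrating over R: integral_0^1 integral_0^{1-x} (y) dy dx = 1/6.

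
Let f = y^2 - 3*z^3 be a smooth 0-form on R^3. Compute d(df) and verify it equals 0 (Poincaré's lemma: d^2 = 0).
d(df) = 0

Step 1: df = sum_i (∂f/∂x_i) dx_i = (0) dx + (2*y) dy + (-9*z^2) dz.
Step 2: Apply d again. Using the 1-form formula, the coefficient of dx ∧ dy in d(df) is ∂^2 f/∂x ∂y - ∂^2 f/∂y ∂x = (0) - (0) = 0 (equality of mixed partials for smooth f).
Similarly for dx ∧ dz and dy ∧ dz — all coefficients vanish. So d(df) = 0.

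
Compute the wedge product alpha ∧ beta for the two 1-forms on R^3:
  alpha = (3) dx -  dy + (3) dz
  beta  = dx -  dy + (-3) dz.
alpha ∧ beta = (-2) dx ∧ dy + (-12) dx ∧ dz + (6) dy ∧ dz

Distribute the wedge, using dx_i ∧ dx_j = -dx_j ∧ dx_i and dx_i ∧ dx_i = 0. For each pair (i, j) with i < j, the coefficient of dx_i ∧ dx_j in alpha ∧ beta is (alpha_i * beta_j - alpha_j * beta_i). Collecting: alpha ∧ beta = (-2) dx ∧ dy + (-12) dx ∧ dz + (6) dy ∧ dz.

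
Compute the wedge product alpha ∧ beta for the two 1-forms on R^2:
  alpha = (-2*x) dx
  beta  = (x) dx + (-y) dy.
alpha ∧ beta = (2*x*y) dx ∧ dy

Distribute the wedge, using dx_i ∧ dx_j = -dx_j ∧ dx_i and dx_i ∧ dx_i = 0. For each pair (i, j) with i < j, the coefficient of dx_i ∧ dx_j in alpha ∧ beta is (alpha_i * beta_j - alpha_j * beta_i). Collecting: alpha ∧ beta = (2*x*y) dx ∧ dy.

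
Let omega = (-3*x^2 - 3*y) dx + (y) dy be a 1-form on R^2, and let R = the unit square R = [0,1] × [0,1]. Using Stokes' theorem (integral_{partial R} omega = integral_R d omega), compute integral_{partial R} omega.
integral_(partial R) omega = 3

Stokes: integral_partial_R omega = integral_R d omega with d omega = (∂Q/∂x - ∂P/∂y) dx ∧ dy.
  ∂Q/∂x = 0
  ∂P/∂y = -3
  integrand = ∂Q/∂x - ∂P/∂y = 3.
Integrating over R: integral_0^1 integral_0^1 (3) dx dy = 3.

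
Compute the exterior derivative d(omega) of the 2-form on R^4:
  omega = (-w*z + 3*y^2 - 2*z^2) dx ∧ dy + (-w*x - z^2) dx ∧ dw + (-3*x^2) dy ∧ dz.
d(omega) = (-w - 6*x - 4*z) dx ∧ dy ∧ dz + (-z) dx ∧ dy ∧ dw + (2*z) dx ∧ dz ∧ dw

For a 2-form omega = sum_{i<j} g_{ij} dx_i ∧ dx_j, the exterior derivative is
  d(omega) = sum_{i<j} d(g_{ij}) ∧ dx_i ∧ dx_j = sum_{i<j, k} (∂g_{ij}/∂x_k) dx_k ∧ dx_i ∧ dx_j.
Expand each term, using dx_k ∧ dx_i ∧ dx_j = sgn(permutation) dx_{(a)} ∧ dx_{(b)} ∧ dx_{(c)} with (a < b < c) sorted:
  d(-w*z + 3*y^2 - 2*z^2) includes (∂/∂z)(-w*z + 3*y^2 - 2*z^2) dz = (-w - 4*z) dz, which multiplied by dx ∧ dy gives (-w - 4*z) dx ∧ dy ∧ dz
  d(-w*z + 3*y^2 - 2*z^2) includes (∂/∂w)(-w*z + 3*y^2 - 2*z^2) dw = (-z) dw, which multiplied by dx ∧ dy gives (-z) dx ∧ dy ∧ dw
  d(-w*x - z^2) includes (∂/∂z)(-w*x - z^2) dz = (-2*z) dz, which multiplied by dx ∧ dw gives (2*z) dx ∧ dz ∧ dw
  d(-3*x^2) includes (∂/∂x)(-3*x^2) dx = (-6*x) dx, which multiplied by dy ∧ dz gives (-6*x) dx ∧ dy ∧ dz
Collecting like 3-forms: d(omega) = (-w - 6*x - 4*z) dx ∧ dy ∧ dz + (-z) dx ∧ dy ∧ dw + (2*z) dx ∧ dz ∧ dw.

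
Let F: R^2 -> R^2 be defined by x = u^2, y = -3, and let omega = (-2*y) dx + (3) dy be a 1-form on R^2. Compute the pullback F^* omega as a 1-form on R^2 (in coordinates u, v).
F^* omega = (12*u) du

Using F^*(f dg) = (f ∘ F) d(g ∘ F), substitute each coordinate x_i by F_i(u, v) in f_i, and replace dx_i by d F_i = (∂F_i/∂u) du + (∂F_i/∂v) dv.
  For the x component: f_1(F) = 6; d F_1 = (2*u) du + (0) dv
  For the y component: f_2(F) = 3; d F_2 = (0) du + (0) dv
Combining and collecting du, dv coefficients:
  coeff of du: 12*u
  coeff of dv: 0
F^* omega = (12*u) du.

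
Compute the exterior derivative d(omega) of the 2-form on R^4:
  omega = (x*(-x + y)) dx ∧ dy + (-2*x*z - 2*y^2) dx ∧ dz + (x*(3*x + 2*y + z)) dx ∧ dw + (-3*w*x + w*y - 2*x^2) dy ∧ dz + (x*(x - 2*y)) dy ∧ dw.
d(omega) = (-3*w - 4*x + 4*y) dx ∧ dy ∧ dz + (-2*y) dx ∧ dy ∧ dw + (-x) dx ∧ dz ∧ dw + (-3*x + y) dy ∧ dz ∧ dw

For a 2-form omega = sum_{i<j} g_{ij} dx_i ∧ dx_j, the exterior derivative is
  d(omega) = sum_{i<j} d(g_{ij}) ∧ dx_i ∧ dx_j = sum_{i<j, k} (∂g_{ij}/∂x_k) dx_k ∧ dx_i ∧ dx_j.
Expand each term, using dx_k ∧ dx_i ∧ dx_j = sgn(permutation) dx_{(a)} ∧ dx_{(b)} ∧ dx_{(c)} with (a < b < c) sorted:
  d(-2*x*z - 2*y^2) includes (∂/∂y)(-2*x*z - 2*y^2) dy = (-4*y) dy, which multiplied by dx ∧ dz gives (4*y) dx ∧ dy ∧ dz
  d(x*(3*x + 2*y + z)) includes (∂/∂y)(x*(3*x + 2*y + z)) dy = (2*x) dy, which multiplied by dx ∧ dw gives (-2*x) dx ∧ dy ∧ dw
  d(x*(3*x + 2*y + z)) includes (∂/∂z)(x*(3*x + 2*y + z)) dz = (x) dz, which multiplied by dx ∧ dw gives (-x) dx ∧ dz ∧ dw
  d(-3*w*x + w*y - 2*x^2) includes (∂/∂x)(-3*w*x + w*y - 2*x^2) dx = (-3*w - 4*x) dx, which multiplied by dy ∧ dz gives (-3*w - 4*x) dx ∧ dy ∧ dz
  d(-3*w*x + w*y - 2*x^2) includes (∂/∂w)(-3*w*x + w*y - 2*x^2) dw = (-3*x + y) dw, which multiplied by dy ∧ dz gives (-3*x + y) dy ∧ dz ∧ dw
  d(x*(x - 2*y)) includes (∂/∂x)(x*(x - 2*y)) dx = (2*x - 2*y) dx, which multiplied by dy ∧ dw gives (2*x - 2*y) dx ∧ dy ∧ dw
Collecting like 3-forms: d(omega) = (-3*w - 4*x + 4*y) dx ∧ dy ∧ dz + (-2*y) dx ∧ dy ∧ dw + (-x) dx ∧ dz ∧ dw + (-3*x + y) dy ∧ dz ∧ dw.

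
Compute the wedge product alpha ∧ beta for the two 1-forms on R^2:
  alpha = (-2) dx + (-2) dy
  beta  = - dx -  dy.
alpha ∧ beta = 0

Distribute the wedge, using dx_i ∧ dx_j = -dx_j ∧ dx_i and dx_i ∧ dx_i = 0. For each pair (i, j) with i < j, the coefficient of dx_i ∧ dx_j in alpha ∧ beta is (alpha_i * beta_j - alpha_j * beta_i). Collecting: alpha ∧ beta = 0.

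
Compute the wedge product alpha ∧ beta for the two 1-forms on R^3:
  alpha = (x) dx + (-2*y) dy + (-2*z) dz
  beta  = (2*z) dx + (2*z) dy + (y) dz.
alpha ∧ beta = (2*z*(x + 2*y)) dx ∧ dy + (x*y + 4*z^2) dx ∧ dz + (-2*y^2 + 4*z^2) dy ∧ dz

Distribute the wedge, using dx_i ∧ dx_j = -dx_j ∧ dx_i and dx_i ∧ dx_i = 0. For each pair (i, j) with i < j, the coefficient of dx_i ∧ dx_j in alpha ∧ beta is (alpha_i * beta_j - alpha_j * beta_i). Collecting: alpha ∧ beta = (2*z*(x + 2*y)) dx ∧ dy + (x*y + 4*z^2) dx ∧ dz + (-2*y^2 + 4*z^2) dy ∧ dz.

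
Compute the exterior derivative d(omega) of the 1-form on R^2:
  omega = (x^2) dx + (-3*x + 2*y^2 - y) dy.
d(omega) = (-3) dx ∧ dy

For a 1-form omega = sum_i f_i dx_i, the exterior derivative is
  d(omega) = sum_{i < j} (∂f_j/∂x_i - ∂f_i/∂x_j) dx_i ∧ dx_j.
  coefficient of dx ∧ dy: ∂f_2/∂x - ∂f_1/∂y = ∂(-3*x + 2*y^2 - y)/∂x - ∂(x^2)/∂y = -3
Assembling: d(omega) = (-3) dx ∧ dy.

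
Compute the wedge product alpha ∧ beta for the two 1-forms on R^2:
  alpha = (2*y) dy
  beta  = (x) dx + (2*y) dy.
alpha ∧ beta = (-2*x*y) dx ∧ dy

Distribute the wedge, using dx_i ∧ dx_j = -dx_j ∧ dx_i and dx_i ∧ dx_i = 0. For each pair (i, j) with i < j, the coefficient of dx_i ∧ dx_j in alpha ∧ beta is (alpha_i * beta_j - alpha_j * beta_i). Collecting: alpha ∧ beta = (-2*x*y) dx ∧ dy.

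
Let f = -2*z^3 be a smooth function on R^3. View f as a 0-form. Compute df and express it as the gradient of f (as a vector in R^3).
df = (0) dx + (0) dy + (-6*z^2) dz; grad f = (0, 0, -6*z^2)

For a 0-form f, d f = (∂f/∂x) dx + (∂f/∂y) dy + (∂f/∂z) dz. The components of the vector representation are exactly the entries of grad f in Cartesian coordinates:
  ∂f/∂x = 0
  ∂f/∂y = 0
  ∂f/∂z = -6*z^2.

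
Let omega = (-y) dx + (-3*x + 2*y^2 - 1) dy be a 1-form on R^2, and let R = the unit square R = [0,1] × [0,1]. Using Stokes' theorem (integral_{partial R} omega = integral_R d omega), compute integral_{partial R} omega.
integral_(partial R) omega = -2

Stokes: integral_partial_R omega = integral_R d omega with d omega = (∂Q/∂x - ∂P/∂y) dx ∧ dy.
  ∂Q/∂x = -3
  ∂P/∂y = -1
  integrand = ∂Q/∂x - ∂P/∂y = -2.
Integrating over R: integral_0^1 integral_0^1 (-2) dx dy = -2.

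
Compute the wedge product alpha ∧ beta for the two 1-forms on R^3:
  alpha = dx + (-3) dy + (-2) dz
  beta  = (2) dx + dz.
alpha ∧ beta = (5) dx ∧ dz + (6) dx ∧ dy + (-3) dy ∧ dz

Distribute the wedge, using dx_i ∧ dx_j = -dx_j ∧ dx_i and dx_i ∧ dx_i = 0. For each pair (i, j) with i < j, the coefficient of dx_i ∧ dx_j in alpha ∧ beta is (alpha_i * beta_j - alpha_j * beta_i). Collecting: alpha ∧ beta = (5) dx ∧ dz + (6) dx ∧ dy + (-3) dy ∧ dz.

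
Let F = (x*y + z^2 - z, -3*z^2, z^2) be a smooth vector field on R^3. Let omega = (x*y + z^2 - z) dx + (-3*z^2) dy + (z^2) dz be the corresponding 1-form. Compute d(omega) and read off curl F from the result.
d(omega) = (6*z) dy ∧ dz + (2*z - 1) dz ∧ dx + (-x) dx ∧ dy; curl F = (6*z, 2*z - 1, -x)

d omega = sum_{i<j} (∂f_j/∂x_i - ∂f_i/∂x_j) dx_i ∧ dx_j. Under the identification (dy ∧ dz, dz ∧ dx, dx ∧ dy) ↔ (e_x, e_y, e_z), the coefficients are exactly the components of curl F. Compute:
  ∂R/∂y - ∂Q/∂z = (0) - (-6*z) = 6*z
  ∂P/∂z - ∂R/∂x = (2*z - 1) - (0) = 2*z - 1
  ∂Q/∂x - ∂P/∂y = (0) - (x) = -x.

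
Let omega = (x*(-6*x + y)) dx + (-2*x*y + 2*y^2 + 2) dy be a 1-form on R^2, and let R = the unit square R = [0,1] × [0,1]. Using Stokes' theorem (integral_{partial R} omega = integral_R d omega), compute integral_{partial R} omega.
integral_(partial R) omega = -3/2

Stokes: integral_partial_R omega = integral_R d omega with d omega = (∂Q/∂x - ∂P/∂y) dx ∧ dy.
  ∂Q/∂x = -2*y
  ∂P/∂y = x
  integrand = ∂Q/∂x - ∂P/∂y = -x - 2*y.
Integrating over R: integral_0^1 integral_0^1 (-x - 2*y) dx dy = -3/2.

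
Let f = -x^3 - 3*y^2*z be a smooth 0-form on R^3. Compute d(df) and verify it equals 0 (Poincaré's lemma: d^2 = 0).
d(df) = 0

Step 1: df = sum_i (∂f/∂x_i) dx_i = (-3*x^2) dx + (-6*y*z) dy + (-3*y^2) dz.
Step 2: Apply d again. Using the 1-form formula, the coefficient of dx ∧ dy in d(df) is ∂^2 f/∂x ∂y - ∂^2 f/∂y ∂x = (0) - (0) = 0 (equality of mixed partials for smooth f).
Similarly for dx ∧ dz and dy ∧ dz — all coefficients vanish. So d(df) = 0.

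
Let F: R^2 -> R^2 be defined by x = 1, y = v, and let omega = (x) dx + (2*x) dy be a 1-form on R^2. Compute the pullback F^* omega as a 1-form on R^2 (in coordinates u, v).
F^* omega = (2) dv

Using F^*(f dg) = (f ∘ F) d(g ∘ F), substitute each coordinate x_i by F_i(u, v) in f_i, and replace dx_i by d F_i = (∂F_i/∂u) du + (∂F_i/∂v) dv.
  For the x component: f_1(F) = 1; d F_1 = (0) du + (0) dv
  For the y component: f_2(F) = 2; d F_2 = (0) du + (1) dv
Combining and collecting du, dv coefficients:
  coeff of du: 0
  coeff of dv: 2
F^* omega = (2) dv.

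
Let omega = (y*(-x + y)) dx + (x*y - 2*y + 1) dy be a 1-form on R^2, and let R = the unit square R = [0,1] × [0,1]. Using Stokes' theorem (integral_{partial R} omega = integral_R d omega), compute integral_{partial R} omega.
integral_(partial R) omega = 0

Stokes: integral_partial_R omega = integral_R d omega with d omega = (∂Q/∂x - ∂P/∂y) dx ∧ dy.
  ∂Q/∂x = y
  ∂P/∂y = -x + 2*y
  integrand = ∂Q/∂x - ∂P/∂y = x - y.
Integrating over R: integral_0^1 integral_0^1 (x - y) dx dy = 0.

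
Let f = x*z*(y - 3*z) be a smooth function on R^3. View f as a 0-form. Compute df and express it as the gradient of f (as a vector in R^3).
df = (z*(y - 3*z)) dx + (x*z) dy + (x*(y - 6*z)) dz; grad f = (z*(y - 3*z), x*z, x*(y - 6*z))

For a 0-form f, d f = (∂f/∂x) dx + (∂f/∂y) dy + (∂f/∂z) dz. The components of the vector representation are exactly the entries of grad f in Cartesian coordinates:
  ∂f/∂x = z*(y - 3*z)
  ∂f/∂y = x*z
  ∂f/∂z = x*(y - 6*z).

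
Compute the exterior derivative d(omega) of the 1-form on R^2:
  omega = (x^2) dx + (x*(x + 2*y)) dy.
d(omega) = (2*x + 2*y) dx ∧ dy

For a 1-form omega = sum_i f_i dx_i, the exterior derivative is
  d(omega) = sum_{i < j} (∂f_j/∂x_i - ∂f_i/∂x_j) dx_i ∧ dx_j.
  coefficient of dx ∧ dy: ∂f_2/∂x - ∂f_1/∂y = ∂(x*(x + 2*y))/∂x - ∂(x^2)/∂y = 2*x + 2*y
Assembling: d(omega) = (2*x + 2*y) dx ∧ dy.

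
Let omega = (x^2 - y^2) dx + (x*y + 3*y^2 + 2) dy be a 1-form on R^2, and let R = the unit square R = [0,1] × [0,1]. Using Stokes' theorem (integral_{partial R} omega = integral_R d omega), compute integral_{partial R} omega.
integral_(partial R) omega = 3/2

Stokes: integral_partial_R omega = integral_R d omega with d omega = (∂Q/∂x - ∂P/∂y) dx ∧ dy.
  ∂Q/∂x = y
  ∂P/∂y = -2*y
  integrand = ∂Q/∂x - ∂P/∂y = 3*y.
Integrating over R: integral_0^1 integral_0^1 (3*y) dx dy = 3/2.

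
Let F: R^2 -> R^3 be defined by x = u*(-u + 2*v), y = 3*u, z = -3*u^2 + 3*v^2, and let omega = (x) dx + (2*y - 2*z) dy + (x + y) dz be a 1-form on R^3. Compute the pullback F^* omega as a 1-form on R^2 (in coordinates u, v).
F^* omega = (8*u^3 - 18*u^2*v + 4*u*v^2 + 18*u - 18*v^2) du + (2*u*(-u^2 - u*v + 6*v^2 + 9*v)) dv

Using F^*(f dg) = (f ∘ F) d(g ∘ F), substitute each coordinate x_i by F_i(u, v) in f_i, and replace dx_i by d F_i = (∂F_i/∂u) du + (∂F_i/∂v) dv.
  For the x component: f_1(F) = u*(-u + 2*v); d F_1 = (-2*u + 2*v) du + (2*u) dv
  For the y component: f_2(F) = 6*u^2 + 6*u - 6*v^2; d F_2 = (3) du + (0) dv
  For the z component: f_3(F) = u*(-u + 2*v + 3); d F_3 = (-6*u) du + (6*v) dv
Combining and collecting du, dv coefficients:
  coeff of du: 8*u^3 - 18*u^2*v + 4*u*v^2 + 18*u - 18*v^2
  coeff of dv: 2*u*(-u^2 - u*v + 6*v^2 + 9*v)
F^* omega = (8*u^3 - 18*u^2*v + 4*u*v^2 + 18*u - 18*v^2) du + (2*u*(-u^2 - u*v + 6*v^2 + 9*v)) dv.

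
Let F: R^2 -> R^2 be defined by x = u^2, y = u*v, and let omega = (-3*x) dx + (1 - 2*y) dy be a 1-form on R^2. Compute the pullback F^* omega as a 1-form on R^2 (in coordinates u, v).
F^* omega = (-6*u^3 - 2*u*v^2 + v) du + (u*(-2*u*v + 1)) dv

Using F^*(f dg) = (f ∘ F) d(g ∘ F), substitute each coordinate x_i by F_i(u, v) in f_i, and replace dx_i by d F_i = (∂F_i/∂u) du + (∂F_i/∂v) dv.
  For the x component: f_1(F) = -3*u^2; d F_1 = (2*u) du + (0) dv
  For the y component: f_2(F) = -2*u*v + 1; d F_2 = (v) du + (u) dv
Combining and collecting du, dv coefficients:
  coeff of du: -6*u^3 - 2*u*v^2 + v
  coeff of dv: u*(-2*u*v + 1)
F^* omega = (-6*u^3 - 2*u*v^2 + v) du + (u*(-2*u*v + 1)) dv.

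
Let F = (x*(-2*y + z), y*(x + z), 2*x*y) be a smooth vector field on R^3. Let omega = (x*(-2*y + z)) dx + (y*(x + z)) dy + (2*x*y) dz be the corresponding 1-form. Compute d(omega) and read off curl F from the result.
d(omega) = (2*x - y) dy ∧ dz + (x - 2*y) dz ∧ dx + (2*x + y) dx ∧ dy; curl F = (2*x - y, x - 2*y, 2*x + y)

d omega = sum_{i<j} (∂f_j/∂x_i - ∂f_i/∂x_j) dx_i ∧ dx_j. Under the identification (dy ∧ dz, dz ∧ dx, dx ∧ dy) ↔ (e_x, e_y, e_z), the coefficients are exactly the components of curl F. Compute:
  ∂R/∂y - ∂Q/∂z = (2*x) - (y) = 2*x - y
  ∂P/∂z - ∂R/∂x = (x) - (2*y) = x - 2*y
  ∂Q/∂x - ∂P/∂y = (y) - (-2*x) = 2*x + y.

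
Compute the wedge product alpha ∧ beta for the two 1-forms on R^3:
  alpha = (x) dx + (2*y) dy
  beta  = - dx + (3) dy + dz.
alpha ∧ beta = (3*x + 2*y) dx ∧ dy + (x) dx ∧ dz + (2*y) dy ∧ dz

Distribute the wedge, using dx_i ∧ dx_j = -dx_j ∧ dx_i and dx_i ∧ dx_i = 0. For each pair (i, j) with i < j, the coefficient of dx_i ∧ dx_j in alpha ∧ beta is (alpha_i * beta_j - alpha_j * beta_i). Collecting: alpha ∧ beta = (3*x + 2*y) dx ∧ dy + (x) dx ∧ dz + (2*y) dy ∧ dz.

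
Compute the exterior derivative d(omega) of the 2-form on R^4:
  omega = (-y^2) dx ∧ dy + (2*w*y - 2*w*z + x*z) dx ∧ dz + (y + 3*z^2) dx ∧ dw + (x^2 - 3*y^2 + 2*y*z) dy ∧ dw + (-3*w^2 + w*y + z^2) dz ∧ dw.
d(omega) = (-2*w) dx ∧ dy ∧ dz + (2*y - 8*z) dx ∧ dz ∧ dw + (2*x - 1) dx ∧ dy ∧ dw + (w - 2*y) dy ∧ dz ∧ dw

For a 2-form omega = sum_{i<j} g_{ij} dx_i ∧ dx_j, the exterior derivative is
  d(omega) = sum_{i<j} d(g_{ij}) ∧ dx_i ∧ dx_j = sum_{i<j, k} (∂g_{ij}/∂x_k) dx_k ∧ dx_i ∧ dx_j.
Expand each term, using dx_k ∧ dx_i ∧ dx_j = sgn(permutation) dx_{(a)} ∧ dx_{(b)} ∧ dx_{(c)} with (a < b < c) sorted:
  d(2*w*y - 2*w*z + x*z) includes (∂/∂y)(2*w*y - 2*w*z + x*z) dy = (2*w) dy, which multiplied by dx ∧ dz gives (-2*w) dx ∧ dy ∧ dz
  d(2*w*y - 2*w*z + x*z) includes (∂/∂w)(2*w*y - 2*w*z + x*z) dw = (2*y - 2*z) dw, which multiplied by dx ∧ dz gives (2*y - 2*z) dx ∧ dz ∧ dw
  d(y + 3*z^2) includes (∂/∂y)(y + 3*z^2) dy = (1) dy, which multiplied by dx ∧ dw gives (-1) dx ∧ dy ∧ dw
  d(y + 3*z^2) includes (∂/∂z)(y + 3*z^2) dz = (6*z) dz, which multiplied by dx ∧ dw gives (-6*z) dx ∧ dz ∧ dw
  d(x^2 - 3*y^2 + 2*y*z) includes (∂/∂x)(x^2 - 3*y^2 + 2*y*z) dx = (2*x) dx, which multiplied by dy ∧ dw gives (2*x) dx ∧ dy ∧ dw
  d(x^2 - 3*y^2 + 2*y*z) includes (∂/∂z)(x^2 - 3*y^2 + 2*y*z) dz = (2*y) dz, which multiplied by dy ∧ dw gives (-2*y) dy ∧ dz ∧ dw
  d(-3*w^2 + w*y + z^2) includes (∂/∂y)(-3*w^2 + w*y + z^2) dy = (w) dy, which multiplied by dz ∧ dw gives (w) dy ∧ dz ∧ dw
Collecting like 3-forms: d(omega) = (-2*w) dx ∧ dy ∧ dz + (2*y - 8*z) dx ∧ dz ∧ dw + (2*x - 1) dx ∧ dy ∧ dw + (w - 2*y) dy ∧ dz ∧ dw.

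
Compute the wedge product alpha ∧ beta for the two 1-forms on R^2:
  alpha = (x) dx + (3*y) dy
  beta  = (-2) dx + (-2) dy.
alpha ∧ beta = (-2*x + 6*y) dx ∧ dy

Distribute the wedge, using dx_i ∧ dx_j = -dx_j ∧ dx_i and dx_i ∧ dx_i = 0. For each pair (i, j) with i < j, the coefficient of dx_i ∧ dx_j in alpha ∧ beta is (alpha_i * beta_j - alpha_j * beta_i). Collecting: alpha ∧ beta = (-2*x + 6*y) dx ∧ dy.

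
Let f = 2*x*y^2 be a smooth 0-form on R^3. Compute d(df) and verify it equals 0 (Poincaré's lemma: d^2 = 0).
d(df) = 0

Step 1: df = sum_i (∂f/∂x_i) dx_i = (2*y^2) dx + (4*x*y) dy + (0) dz.
Step 2: Apply d again. Using the 1-form formula, the coefficient of dx ∧ dy in d(df) is ∂^2 f/∂x ∂y - ∂^2 f/∂y ∂x = (4*y) - (4*y) = 0 (equality of mixed partials for smooth f).
Similarly for dx ∧ dz and dy ∧ dz — all coefficients vanish. So d(df) = 0.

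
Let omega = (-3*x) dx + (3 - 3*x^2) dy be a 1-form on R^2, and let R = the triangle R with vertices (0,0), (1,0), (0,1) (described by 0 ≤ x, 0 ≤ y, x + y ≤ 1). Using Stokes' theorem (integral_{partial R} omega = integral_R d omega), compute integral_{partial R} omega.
integral_(partial R) omega = -1

Stokes: integral_partial_R omega = integral_R d omega with d omega = (∂Q/∂x - ∂P/∂y) dx ∧ dy.
  ∂Q/∂x = -6*x
  ∂P/∂y = 0
  integrand = ∂Q/∂x - ∂P/∂y = -6*x.
Integrating over R: integral_0^1 integral_0^{1-x} (-6*x) dy dx = -1.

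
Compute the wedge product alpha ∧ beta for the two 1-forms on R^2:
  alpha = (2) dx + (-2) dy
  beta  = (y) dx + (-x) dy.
alpha ∧ beta = (-2*x + 2*y) dx ∧ dy

Distribute the wedge, using dx_i ∧ dx_j = -dx_j ∧ dx_i and dx_i ∧ dx_i = 0. For each pair (i, j) with i < j, the coefficient of dx_i ∧ dx_j in alpha ∧ beta is (alpha_i * beta_j - alpha_j * beta_i). Collecting: alpha ∧ beta = (-2*x + 2*y) dx ∧ dy.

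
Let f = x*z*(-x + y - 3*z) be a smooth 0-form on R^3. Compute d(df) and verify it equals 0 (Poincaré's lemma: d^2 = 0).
d(df) = 0

Step 1: df = sum_i (∂f/∂x_i) dx_i = (z*(-2*x + y - 3*z)) dx + (x*z) dy + (x*(-x + y - 6*z)) dz.
Step 2: Apply d again. Using the 1-form formula, the coefficient of dx ∧ dy in d(df) is ∂^2 f/∂x ∂y - ∂^2 f/∂y ∂x = (z) - (z) = 0 (equality of mixed partials for smooth f).
Similarly for dx ∧ dz and dy ∧ dz — all coefficients vanish. So d(df) = 0.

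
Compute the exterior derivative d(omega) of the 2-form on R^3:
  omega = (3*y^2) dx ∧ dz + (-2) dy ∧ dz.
d(omega) = (-6*y) dx ∧ dy ∧ dz

For a 2-form omega = sum_{i<j} g_{ij} dx_i ∧ dx_j, the exterior derivative is
  d(omega) = sum_{i<j} d(g_{ij}) ∧ dx_i ∧ dx_j = sum_{i<j, k} (∂g_{ij}/∂x_k) dx_k ∧ dx_i ∧ dx_j.
Expand each term, using dx_k ∧ dx_i ∧ dx_j = sgn(permutation) dx_{(a)} ∧ dx_{(b)} ∧ dx_{(c)} with (a < b < c) sorted:
  d(3*y^2) includes (∂/∂y)(3*y^2) dy = (6*y) dy, which multiplied by dx ∧ dz gives (-6*y) dx ∧ dy ∧ dz
Collecting like 3-forms: d(omega) = (-6*y) dx ∧ dy ∧ dz.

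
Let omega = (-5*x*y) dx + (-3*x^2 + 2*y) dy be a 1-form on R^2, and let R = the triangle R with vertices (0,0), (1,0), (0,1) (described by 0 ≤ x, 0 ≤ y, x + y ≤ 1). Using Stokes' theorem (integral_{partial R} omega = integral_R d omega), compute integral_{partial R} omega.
integral_(partial R) omega = -1/6

Stokes: integral_partial_R omega = integral_R d omega with d omega = (∂Q/∂x - ∂P/∂y) dx ∧ dy.
  ∂Q/∂x = -6*x
  ∂P/∂y = -5*x
  integrand = ∂Q/∂x - ∂P/∂y = -x.
Integrating over R: integral_0^1 integral_0^{1-x} (-x) dy dx = -1/6.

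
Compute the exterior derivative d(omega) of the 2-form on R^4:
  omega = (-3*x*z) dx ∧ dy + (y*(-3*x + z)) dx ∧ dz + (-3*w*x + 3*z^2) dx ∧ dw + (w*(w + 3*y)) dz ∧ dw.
d(omega) = (-z) dx ∧ dy ∧ dz + (-6*z) dx ∧ dz ∧ dw + (3*w) dy ∧ dz ∧ dw

For a 2-form omega = sum_{i<j} g_{ij} dx_i ∧ dx_j, the exterior derivative is
  d(omega) = sum_{i<j} d(g_{ij}) ∧ dx_i ∧ dx_j = sum_{i<j, k} (∂g_{ij}/∂x_k) dx_k ∧ dx_i ∧ dx_j.
Expand each term, using dx_k ∧ dx_i ∧ dx_j = sgn(permutation) dx_{(a)} ∧ dx_{(b)} ∧ dx_{(c)} with (a < b < c) sorted:
  d(-3*x*z) includes (∂/∂z)(-3*x*z) dz = (-3*x) dz, which multiplied by dx ∧ dy gives (-3*x) dx ∧ dy ∧ dz
  d(y*(-3*x + z)) includes (∂/∂y)(y*(-3*x + z)) dy = (-3*x + z) dy, which multiplied by dx ∧ dz gives (3*x - z) dx ∧ dy ∧ dz
  d(-3*w*x + 3*z^2) includes (∂/∂z)(-3*w*x + 3*z^2) dz = (6*z) dz, which multiplied by dx ∧ dw gives (-6*z) dx ∧ dz ∧ dw
  d(w*(w + 3*y)) includes (∂/∂y)(w*(w + 3*y)) dy = (3*w) dy, which multiplied by dz ∧ dw gives (3*w) dy ∧ dz ∧ dw
Collecting like 3-forms: d(omega) = (-z) dx ∧ dy ∧ dz + (-6*z) dx ∧ dz ∧ dw + (3*w) dy ∧ dz ∧ dw.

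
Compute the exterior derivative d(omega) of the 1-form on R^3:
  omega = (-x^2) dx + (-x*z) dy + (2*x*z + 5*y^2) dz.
d(omega) = (-z) dx ∧ dy + (2*z) dx ∧ dz + (x + 10*y) dy ∧ dz

For a 1-form omega = sum_i f_i dx_i, the exterior derivative is
  d(omega) = sum_{i < j} (∂f_j/∂x_i - ∂f_i/∂x_j) dx_i ∧ dx_j.
  coefficient of dx ∧ dy: ∂f_2/∂x - ∂f_1/∂y = ∂(-x*z)/∂x - ∂(-x^2)/∂y = -z
  coefficient of dx ∧ dz: ∂f_3/∂x - ∂f_1/∂z = ∂(2*x*z + 5*y^2)/∂x - ∂(-x^2)/∂z = 2*z
  coefficient of dy ∧ dz: ∂f_3/∂y - ∂f_2/∂z = ∂(2*x*z + 5*y^2)/∂y - ∂(-x*z)/∂z = x + 10*y
Assembling: d(omega) = (-z) dx ∧ dy + (2*z) dx ∧ dz + (x + 10*y) dy ∧ dz.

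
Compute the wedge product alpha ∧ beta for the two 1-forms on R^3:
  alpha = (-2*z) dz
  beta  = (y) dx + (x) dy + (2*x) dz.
alpha ∧ beta = (2*y*z) dx ∧ dz + (2*x*z) dy ∧ dz

Distribute the wedge, using dx_i ∧ dx_j = -dx_j ∧ dx_i and dx_i ∧ dx_i = 0. For each pair (i, j) with i < j, the coefficient of dx_i ∧ dx_j in alpha ∧ beta is (alpha_i * beta_j - alpha_j * beta_i). Collecting: alpha ∧ beta = (2*y*z) dx ∧ dz + (2*x*z) dy ∧ dz.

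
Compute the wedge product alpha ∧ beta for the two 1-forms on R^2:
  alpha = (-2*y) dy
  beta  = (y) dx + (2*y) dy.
alpha ∧ beta = (2*y^2) dx ∧ dy

Distribute the wedge, using dx_i ∧ dx_j = -dx_j ∧ dx_i and dx_i ∧ dx_i = 0. For each pair (i, j) with i < j, the coefficient of dx_i ∧ dx_j in alpha ∧ beta is (alpha_i * beta_j - alpha_j * beta_i). Collecting: alpha ∧ beta = (2*y^2) dx ∧ dy.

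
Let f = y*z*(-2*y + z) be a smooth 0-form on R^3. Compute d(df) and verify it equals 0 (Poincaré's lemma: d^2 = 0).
d(df) = 0

Step 1: df = sum_i (∂f/∂x_i) dx_i = (0) dx + (z*(-4*y + z)) dy + (2*y*(-y + z)) dz.
Step 2: Apply d again. Using the 1-form formula, the coefficient of dx ∧ dy in d(df) is ∂^2 f/∂x ∂y - ∂^2 f/∂y ∂x = (0) - (0) = 0 (equality of mixed partials for smooth f).
Similarly for dx ∧ dz and dy ∧ dz — all coefficients vanish. So d(df) = 0.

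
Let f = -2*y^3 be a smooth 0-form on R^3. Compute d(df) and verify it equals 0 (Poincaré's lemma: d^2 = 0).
d(df) = 0

Step 1: df = sum_i (∂f/∂x_i) dx_i = (0) dx + (-6*y^2) dy + (0) dz.
Step 2: Apply d again. Using the 1-form formula, the coefficient of dx ∧ dy in d(df) is ∂^2 f/∂x ∂y - ∂^2 f/∂y ∂x = (0) - (0) = 0 (equality of mixed partials for smooth f).
Similarly for dx ∧ dz and dy ∧ dz — all coefficients vanish. So d(df) = 0.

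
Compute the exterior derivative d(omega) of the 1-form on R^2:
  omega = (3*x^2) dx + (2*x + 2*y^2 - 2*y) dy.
d(omega) = (2) dx ∧ dy

For a 1-form omega = sum_i f_i dx_i, the exterior derivative is
  d(omega) = sum_{i < j} (∂f_j/∂x_i - ∂f_i/∂x_j) dx_i ∧ dx_j.
  coefficient of dx ∧ dy: ∂f_2/∂x - ∂f_1/∂y = ∂(2*x + 2*y^2 - 2*y)/∂x - ∂(3*x^2)/∂y = 2
Assembling: d(omega) = (2) dx ∧ dy.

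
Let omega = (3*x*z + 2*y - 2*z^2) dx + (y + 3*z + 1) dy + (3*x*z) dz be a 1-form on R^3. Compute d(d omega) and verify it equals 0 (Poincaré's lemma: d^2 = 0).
d(d omega) = 0

Step 1: d omega = sum_{i<j} (∂f_j/∂x_i - ∂f_i/∂x_j) dx_i ∧ dx_j:
  coeff of dx ∧ dy: -2
  coeff of dx ∧ dz: -3*x + 7*z
  coeff of dy ∧ dz: -3
Step 2: Apply d again to each 2-form coefficient. The only possible 3-form in R^3 is dx ∧ dy ∧ dz, with coefficient
  ∂(coeff of dy∧dz)/∂x - ∂(coeff of dx∧dz)/∂y + ∂(coeff of dx∧dy)/∂z
  = ∂/∂x (-3) - ∂/∂y (-3*x + 7*z) + ∂/∂z (-2).
Each of these terms simplifies to sums of mixed partials that cancel in pairs. The result is 0 (by equality of mixed partials for smooth functions — Schwarz / Clairaut).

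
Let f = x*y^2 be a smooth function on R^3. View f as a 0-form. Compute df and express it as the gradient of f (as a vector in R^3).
df = (y^2) dx + (2*x*y) dy + (0) dz; grad f = (y^2, 2*x*y, 0)

For a 0-form f, d f = (∂f/∂x) dx + (∂f/∂y) dy + (∂f/∂z) dz. The components of the vector representation are exactly the entries of grad f in Cartesian coordinates:
  ∂f/∂x = y^2
  ∂f/∂y = 2*x*y
  ∂f/∂z = 0.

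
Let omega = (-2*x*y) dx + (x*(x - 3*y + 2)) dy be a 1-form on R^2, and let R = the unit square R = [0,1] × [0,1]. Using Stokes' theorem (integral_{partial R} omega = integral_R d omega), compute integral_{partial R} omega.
integral_(partial R) omega = 5/2

Stokes: integral_partial_R omega = integral_R d omega with d omega = (∂Q/∂x - ∂P/∂y) dx ∧ dy.
  ∂Q/∂x = 2*x - 3*y + 2
  ∂P/∂y = -2*x
  integrand = ∂Q/∂x - ∂P/∂y = 4*x - 3*y + 2.
Integrating over R: integral_0^1 integral_0^1 (4*x - 3*y + 2) dx dy = 5/2.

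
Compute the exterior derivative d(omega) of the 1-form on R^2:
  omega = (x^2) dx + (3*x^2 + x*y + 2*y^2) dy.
d(omega) = (6*x + y) dx ∧ dy

For a 1-form omega = sum_i f_i dx_i, the exterior derivative is
  d(omega) = sum_{i < j} (∂f_j/∂x_i - ∂f_i/∂x_j) dx_i ∧ dx_j.
  coefficient of dx ∧ dy: ∂f_2/∂x - ∂f_1/∂y = ∂(3*x^2 + x*y + 2*y^2)/∂x - ∂(x^2)/∂y = 6*x + y
Assembling: d(omega) = (6*x + y) dx ∧ dy.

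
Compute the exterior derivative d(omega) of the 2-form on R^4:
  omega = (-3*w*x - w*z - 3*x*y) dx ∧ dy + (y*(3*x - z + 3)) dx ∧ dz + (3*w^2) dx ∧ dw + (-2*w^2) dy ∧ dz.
d(omega) = (-w - 3*x + z - 3) dx ∧ dy ∧ dz + (-3*x - z) dx ∧ dy ∧ dw + (-4*w) dy ∧ dz ∧ dw

For a 2-form omega = sum_{i<j} g_{ij} dx_i ∧ dx_j, the exterior derivative is
  d(omega) = sum_{i<j} d(g_{ij}) ∧ dx_i ∧ dx_j = sum_{i<j, k} (∂g_{ij}/∂x_k) dx_k ∧ dx_i ∧ dx_j.
Expand each term, using dx_k ∧ dx_i ∧ dx_j = sgn(permutation) dx_{(a)} ∧ dx_{(b)} ∧ dx_{(c)} with (a < b < c) sorted:
  d(-3*w*x - w*z - 3*x*y) includes (∂/∂z)(-3*w*x - w*z - 3*x*y) dz = (-w) dz, which multiplied by dx ∧ dy gives (-w) dx ∧ dy ∧ dz
  d(-3*w*x - w*z - 3*x*y) includes (∂/∂w)(-3*w*x - w*z - 3*x*y) dw = (-3*x - z) dw, which multiplied by dx ∧ dy gives (-3*x - z) dx ∧ dy ∧ dw
  d(y*(3*x - z + 3)) includes (∂/∂y)(y*(3*x - z + 3)) dy = (3*x - z + 3) dy, which multiplied by dx ∧ dz gives (-3*x + z - 3) dx ∧ dy ∧ dz
  d(-2*w^2) includes (∂/∂w)(-2*w^2) dw = (-4*w) dw, which multiplied by dy ∧ dz gives (-4*w) dy ∧ dz ∧ dw
Collecting like 3-forms: d(omega) = (-w - 3*x + z - 3) dx ∧ dy ∧ dz + (-3*x - z) dx ∧ dy ∧ dw + (-4*w) dy ∧ dz ∧ dw.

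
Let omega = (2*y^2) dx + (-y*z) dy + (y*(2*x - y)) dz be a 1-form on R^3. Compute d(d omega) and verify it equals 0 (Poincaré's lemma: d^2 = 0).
d(d omega) = 0

Step 1: d omega = sum_{i<j} (∂f_j/∂x_i - ∂f_i/∂x_j) dx_i ∧ dx_j:
  coeff of dx ∧ dy: -4*y
  coeff of dx ∧ dz: 2*y
  coeff of dy ∧ dz: 2*x - y
Step 2: Apply d again to each 2-form coefficient. The only possible 3-form in R^3 is dx ∧ dy ∧ dz, with coefficient
  ∂(coeff of dy∧dz)/∂x - ∂(coeff of dx∧dz)/∂y + ∂(coeff of dx∧dy)/∂z
  = ∂/∂x (2*x - y) - ∂/∂y (2*y) + ∂/∂z (-4*y).
Each of these terms simplifies to sums of mixed partials that cancel in pairs. The result is 0 (by equality of mixed partials for smooth functions — Schwarz / Clairaut).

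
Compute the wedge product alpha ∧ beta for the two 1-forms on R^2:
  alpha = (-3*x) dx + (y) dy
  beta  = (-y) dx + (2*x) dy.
alpha ∧ beta = (-6*x^2 + y^2) dx ∧ dy

Distribute the wedge, using dx_i ∧ dx_j = -dx_j ∧ dx_i and dx_i ∧ dx_i = 0. For each pair (i, j) with i < j, the coefficient of dx_i ∧ dx_j in alpha ∧ beta is (alpha_i * beta_j - alpha_j * beta_i). Collecting: alpha ∧ beta = (-6*x^2 + y^2) dx ∧ dy.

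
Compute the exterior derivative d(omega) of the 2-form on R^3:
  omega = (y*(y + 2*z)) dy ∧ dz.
d(omega) = 0

For a 2-form omega = sum_{i<j} g_{ij} dx_i ∧ dx_j, the exterior derivative is
  d(omega) = sum_{i<j} d(g_{ij}) ∧ dx_i ∧ dx_j = sum_{i<j, k} (∂g_{ij}/∂x_k) dx_k ∧ dx_i ∧ dx_j.
Expand each term, using dx_k ∧ dx_i ∧ dx_j = sgn(permutation) dx_{(a)} ∧ dx_{(b)} ∧ dx_{(c)} with (a < b < c) sorted:

Collecting like 3-forms: d(omega) = 0.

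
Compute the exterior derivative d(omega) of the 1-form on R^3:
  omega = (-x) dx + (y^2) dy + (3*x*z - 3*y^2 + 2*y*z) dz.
d(omega) = (3*z) dx ∧ dz + (-6*y + 2*z) dy ∧ dz

For a 1-form omega = sum_i f_i dx_i, the exterior derivative is
  d(omega) = sum_{i < j} (∂f_j/∂x_i - ∂f_i/∂x_j) dx_i ∧ dx_j.
  coefficient of dx ∧ dz: ∂f_3/∂x - ∂f_1/∂z = ∂(3*x*z - 3*y^2 + 2*y*z)/∂x - ∂(-x)/∂z = 3*z
  coefficient of dy ∧ dz: ∂f_3/∂y - ∂f_2/∂z = ∂(3*x*z - 3*y^2 + 2*y*z)/∂y - ∂(y^2)/∂z = -6*y + 2*z
Assembling: d(omega) = (3*z) dx ∧ dz + (-6*y + 2*z) dy ∧ dz.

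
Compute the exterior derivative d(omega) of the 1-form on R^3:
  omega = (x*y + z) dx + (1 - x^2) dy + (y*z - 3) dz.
d(omega) = (-3*x) dx ∧ dy + (-1) dx ∧ dz + (z) dy ∧ dz

For a 1-form omega = sum_i f_i dx_i, the exterior derivative is
  d(omega) = sum_{i < j} (∂f_j/∂x_i - ∂f_i/∂x_j) dx_i ∧ dx_j.
  coefficient of dx ∧ dy: ∂f_2/∂x - ∂f_1/∂y = ∂(1 - x^2)/∂x - ∂(x*y + z)/∂y = -3*x
  coefficient of dx ∧ dz: ∂f_3/∂x - ∂f_1/∂z = ∂(y*z - 3)/∂x - ∂(x*y + z)/∂z = -1
  coefficient of dy ∧ dz: ∂f_3/∂y - ∂f_2/∂z = ∂(y*z - 3)/∂y - ∂(1 - x^2)/∂z = z
Assembling: d(omega) = (-3*x) dx ∧ dy + (-1) dx ∧ dz + (z) dy ∧ dz.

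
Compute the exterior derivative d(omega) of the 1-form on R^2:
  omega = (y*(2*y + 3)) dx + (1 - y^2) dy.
d(omega) = (-4*y - 3) dx ∧ dy

For a 1-form omega = sum_i f_i dx_i, the exterior derivative is
  d(omega) = sum_{i < j} (∂f_j/∂x_i - ∂f_i/∂x_j) dx_i ∧ dx_j.
  coefficient of dx ∧ dy: ∂f_2/∂x - ∂f_1/∂y = ∂(1 - y^2)/∂x - ∂(y*(2*y + 3))/∂y = -4*y - 3
Assembling: d(omega) = (-4*y - 3) dx ∧ dy.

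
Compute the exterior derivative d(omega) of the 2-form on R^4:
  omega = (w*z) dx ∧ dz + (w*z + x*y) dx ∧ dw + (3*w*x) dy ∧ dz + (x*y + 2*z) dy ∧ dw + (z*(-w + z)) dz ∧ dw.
d(omega) = (-w + z) dx ∧ dz ∧ dw + (-x + y) dx ∧ dy ∧ dw + (3*w) dx ∧ dy ∧ dz + (3*x - 2) dy ∧ dz ∧ dw

For a 2-form omega = sum_{i<j} g_{ij} dx_i ∧ dx_j, the exterior derivative is
  d(omega) = sum_{i<j} d(g_{ij}) ∧ dx_i ∧ dx_j = sum_{i<j, k} (∂g_{ij}/∂x_k) dx_k ∧ dx_i ∧ dx_j.
Expand each term, using dx_k ∧ dx_i ∧ dx_j = sgn(permutation) dx_{(a)} ∧ dx_{(b)} ∧ dx_{(c)} with (a < b < c) sorted:
  d(w*z) includes (∂/∂w)(w*z) dw = (z) dw, which multiplied by dx ∧ dz gives (z) dx ∧ dz ∧ dw
  d(w*z + x*y) includes (∂/∂y)(w*z + x*y) dy = (x) dy, which multiplied by dx ∧ dw gives (-x) dx ∧ dy ∧ dw
  d(w*z + x*y) includes (∂/∂z)(w*z + x*y) dz = (w) dz, which multiplied by dx ∧ dw gives (-w) dx ∧ dz ∧ dw
  d(3*w*x) includes (∂/∂x)(3*w*x) dx = (3*w) dx, which multiplied by dy ∧ dz gives (3*w) dx ∧ dy ∧ dz
  d(3*w*x) includes (∂/∂w)(3*w*x) dw = (3*x) dw, which multiplied by dy ∧ dz gives (3*x) dy ∧ dz ∧ dw
  d(x*y + 2*z) includes (∂/∂x)(x*y + 2*z) dx = (y) dx, which multiplied by dy ∧ dw gives (y) dx ∧ dy ∧ dw
  d(x*y + 2*z) includes (∂/∂z)(x*y + 2*z) dz = (2) dz, which multiplied by dy ∧ dw gives (-2) dy ∧ dz ∧ dw
Collecting like 3-forms: d(omega) = (-w + z) dx ∧ dz ∧ dw + (-x + y) dx ∧ dy ∧ dw + (3*w) dx ∧ dy ∧ dz + (3*x - 2) dy ∧ dz ∧ dw.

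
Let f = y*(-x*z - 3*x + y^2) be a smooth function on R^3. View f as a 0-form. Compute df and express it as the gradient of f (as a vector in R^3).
df = (y*(-z - 3)) dx + (-x*z - 3*x + 3*y^2) dy + (-x*y) dz; grad f = (y*(-z - 3), -x*z - 3*x + 3*y^2, -x*y)

For a 0-form f, d f = (∂f/∂x) dx + (∂f/∂y) dy + (∂f/∂z) dz. The components of the vector representation are exactly the entries of grad f in Cartesian coordinates:
  ∂f/∂x = y*(-z - 3)
  ∂f/∂y = -x*z - 3*x + 3*y^2
  ∂f/∂z = -x*y.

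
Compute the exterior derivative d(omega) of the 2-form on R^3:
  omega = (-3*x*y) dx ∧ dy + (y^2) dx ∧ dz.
d(omega) = (-2*y) dx ∧ dy ∧ dz

For a 2-form omega = sum_{i<j} g_{ij} dx_i ∧ dx_j, the exterior derivative is
  d(omega) = sum_{i<j} d(g_{ij}) ∧ dx_i ∧ dx_j = sum_{i<j, k} (∂g_{ij}/∂x_k) dx_k ∧ dx_i ∧ dx_j.
Expand each term, using dx_k ∧ dx_i ∧ dx_j = sgn(permutation) dx_{(a)} ∧ dx_{(b)} ∧ dx_{(c)} with (a < b < c) sorted:
  d(y^2) includes (∂/∂y)(y^2) dy = (2*y) dy, which multiplied by dx ∧ dz gives (-2*y) dx ∧ dy ∧ dz
Collecting like 3-forms: d(omega) = (-2*y) dx ∧ dy ∧ dz.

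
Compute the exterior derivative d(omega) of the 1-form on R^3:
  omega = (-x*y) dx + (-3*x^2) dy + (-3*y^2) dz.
d(omega) = (-5*x) dx ∧ dy + (-6*y) dy ∧ dz

For a 1-form omega = sum_i f_i dx_i, the exterior derivative is
  d(omega) = sum_{i < j} (∂f_j/∂x_i - ∂f_i/∂x_j) dx_i ∧ dx_j.
  coefficient of dx ∧ dy: ∂f_2/∂x - ∂f_1/∂y = ∂(-3*x^2)/∂x - ∂(-x*y)/∂y = -5*x
  coefficient of dy ∧ dz: ∂f_3/∂y - ∂f_2/∂z = ∂(-3*y^2)/∂y - ∂(-3*x^2)/∂z = -6*y
Assembling: d(omega) = (-5*x) dx ∧ dy + (-6*y) dy ∧ dz.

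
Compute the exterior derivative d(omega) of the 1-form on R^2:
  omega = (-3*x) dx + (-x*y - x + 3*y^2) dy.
d(omega) = (-y - 1) dx ∧ dy

For a 1-form omega = sum_i f_i dx_i, the exterior derivative is
  d(omega) = sum_{i < j} (∂f_j/∂x_i - ∂f_i/∂x_j) dx_i ∧ dx_j.
  coefficient of dx ∧ dy: ∂f_2/∂x - ∂f_1/∂y = ∂(-x*y - x + 3*y^2)/∂x - ∂(-3*x)/∂y = -y - 1
Assembling: d(omega) = (-y - 1) dx ∧ dy.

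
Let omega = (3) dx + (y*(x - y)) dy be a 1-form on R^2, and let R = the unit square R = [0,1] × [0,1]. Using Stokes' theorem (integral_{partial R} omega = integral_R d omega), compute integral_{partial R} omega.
integral_(partial R) omega = 1/2

Stokes: integral_partial_R omega = integral_R d omega with d omega = (∂Q/∂x - ∂P/∂y) dx ∧ dy.
  ∂Q/∂x = y
  ∂P/∂y = 0
  integrand = ∂Q/∂x - ∂P/∂y = y.
Integrating over R: integral_0^1 integral_0^1 (y) dx dy = 1/2.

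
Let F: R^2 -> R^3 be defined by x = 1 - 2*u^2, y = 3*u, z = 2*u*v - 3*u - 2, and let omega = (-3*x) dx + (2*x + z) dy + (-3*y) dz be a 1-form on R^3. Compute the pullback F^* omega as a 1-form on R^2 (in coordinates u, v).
F^* omega = (6*u*(-4*u^2 - 2*u - 2*v + 5)) du + (-18*u^2) dv

Using F^*(f dg) = (f ∘ F) d(g ∘ F), substitute each coordinate x_i by F_i(u, v) in f_i, and replace dx_i by d F_i = (∂F_i/∂u) du + (∂F_i/∂v) dv.
  For the x component: f_1(F) = 6*u^2 - 3; d F_1 = (-4*u) du + (0) dv
  For the y component: f_2(F) = u*(-4*u + 2*v - 3); d F_2 = (3) du + (0) dv
  For the z component: f_3(F) = -9*u; d F_3 = (2*v - 3) du + (2*u) dv
Combining and collecting du, dv coefficients:
  coeff of du: 6*u*(-4*u^2 - 2*u - 2*v + 5)
  coeff of dv: -18*u^2
F^* omega = (6*u*(-4*u^2 - 2*u - 2*v + 5)) du + (-18*u^2) dv.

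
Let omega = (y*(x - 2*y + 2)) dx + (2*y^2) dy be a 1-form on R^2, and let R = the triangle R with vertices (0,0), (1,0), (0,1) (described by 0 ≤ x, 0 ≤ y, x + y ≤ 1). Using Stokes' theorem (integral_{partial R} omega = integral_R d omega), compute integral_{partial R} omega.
integral_(partial R) omega = -1/2

Stokes: integral_partial_R omega = integral_R d omega with d omega = (∂Q/∂x - ∂P/∂y) dx ∧ dy.
  ∂Q/∂x = 0
  ∂P/∂y = x - 4*y + 2
  integrand = ∂Q/∂x - ∂P/∂y = -x + 4*y - 2.
Integrating over R: integral_0^1 integral_0^{1-x} (-x + 4*y - 2) dy dx = -1/2.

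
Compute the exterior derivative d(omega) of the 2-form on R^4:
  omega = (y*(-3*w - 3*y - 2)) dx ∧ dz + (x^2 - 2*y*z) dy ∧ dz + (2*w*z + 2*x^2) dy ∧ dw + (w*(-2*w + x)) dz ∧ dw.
d(omega) = (3*w + 2*x + 6*y + 2) dx ∧ dy ∧ dz + (w - 3*y) dx ∧ dz ∧ dw + (4*x) dx ∧ dy ∧ dw + (-2*w) dy ∧ dz ∧ dw

For a 2-form omega = sum_{i<j} g_{ij} dx_i ∧ dx_j, the exterior derivative is
  d(omega) = sum_{i<j} d(g_{ij}) ∧ dx_i ∧ dx_j = sum_{i<j, k} (∂g_{ij}/∂x_k) dx_k ∧ dx_i ∧ dx_j.
Expand each term, using dx_k ∧ dx_i ∧ dx_j = sgn(permutation) dx_{(a)} ∧ dx_{(b)} ∧ dx_{(c)} with (a < b < c) sorted:
  d(y*(-3*w - 3*y - 2)) includes (∂/∂y)(y*(-3*w - 3*y - 2)) dy = (-3*w - 6*y - 2) dy, which multiplied by dx ∧ dz gives (3*w + 6*y + 2) dx ∧ dy ∧ dz
  d(y*(-3*w - 3*y - 2)) includes (∂/∂w)(y*(-3*w - 3*y - 2)) dw = (-3*y) dw, which multiplied by dx ∧ dz gives (-3*y) dx ∧ dz ∧ dw
  d(x^2 - 2*y*z) includes (∂/∂x)(x^2 - 2*y*z) dx = (2*x) dx, which multiplied by dy ∧ dz gives (2*x) dx ∧ dy ∧ dz
  d(2*w*z + 2*x^2) includes (∂/∂x)(2*w*z + 2*x^2) dx = (4*x) dx, which multiplied by dy ∧ dw gives (4*x) dx ∧ dy ∧ dw
  d(2*w*z + 2*x^2) includes (∂/∂z)(2*w*z + 2*x^2) dz = (2*w) dz, which multiplied by dy ∧ dw gives (-2*w) dy ∧ dz ∧ dw
  d(w*(-2*w + x)) includes (∂/∂x)(w*(-2*w + x)) dx = (w) dx, which multiplied by dz ∧ dw gives (w) dx ∧ dz ∧ dw
Collecting like 3-forms: d(omega) = (3*w + 2*x + 6*y + 2) dx ∧ dy ∧ dz + (w - 3*y) dx ∧ dz ∧ dw + (4*x) dx ∧ dy ∧ dw + (-2*w) dy ∧ dz ∧ dw.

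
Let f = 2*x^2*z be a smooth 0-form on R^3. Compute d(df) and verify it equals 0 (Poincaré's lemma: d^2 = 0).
d(df) = 0

Step 1: df = sum_i (∂f/∂x_i) dx_i = (4*x*z) dx + (0) dy + (2*x^2) dz.
Step 2: Apply d again. Using the 1-form formula, the coefficient of dx ∧ dy in d(df) is ∂^2 f/∂x ∂y - ∂^2 f/∂y ∂x = (0) - (0) = 0 (equality of mixed partials for smooth f).
Similarly for dx ∧ dz and dy ∧ dz — all coefficients vanish. So d(df) = 0.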